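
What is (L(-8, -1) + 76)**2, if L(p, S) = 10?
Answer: 7396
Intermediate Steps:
(L(-8, -1) + 76)**2 = (10 + 76)**2 = 86**2 = 7396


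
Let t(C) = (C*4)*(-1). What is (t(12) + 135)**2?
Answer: 7569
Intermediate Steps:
t(C) = -4*C (t(C) = (4*C)*(-1) = -4*C)
(t(12) + 135)**2 = (-4*12 + 135)**2 = (-48 + 135)**2 = 87**2 = 7569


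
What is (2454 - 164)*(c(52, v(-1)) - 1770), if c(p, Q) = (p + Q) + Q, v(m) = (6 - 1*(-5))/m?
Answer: -3984600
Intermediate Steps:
v(m) = 11/m (v(m) = (6 + 5)/m = 11/m)
c(p, Q) = p + 2*Q (c(p, Q) = (Q + p) + Q = p + 2*Q)
(2454 - 164)*(c(52, v(-1)) - 1770) = (2454 - 164)*((52 + 2*(11/(-1))) - 1770) = 2290*((52 + 2*(11*(-1))) - 1770) = 2290*((52 + 2*(-11)) - 1770) = 2290*((52 - 22) - 1770) = 2290*(30 - 1770) = 2290*(-1740) = -3984600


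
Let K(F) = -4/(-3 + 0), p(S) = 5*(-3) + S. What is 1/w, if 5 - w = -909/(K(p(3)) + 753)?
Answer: 2263/14042 ≈ 0.16116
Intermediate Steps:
p(S) = -15 + S
K(F) = 4/3 (K(F) = -4/(-3) = -4*(-⅓) = 4/3)
w = 14042/2263 (w = 5 - (-909)/(4/3 + 753) = 5 - (-909)/2263/3 = 5 - (-909)*3/2263 = 5 - 1*(-2727/2263) = 5 + 2727/2263 = 14042/2263 ≈ 6.2050)
1/w = 1/(14042/2263) = 2263/14042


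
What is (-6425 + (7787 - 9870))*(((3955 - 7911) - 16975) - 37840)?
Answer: 500023668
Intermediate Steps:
(-6425 + (7787 - 9870))*(((3955 - 7911) - 16975) - 37840) = (-6425 - 2083)*((-3956 - 16975) - 37840) = -8508*(-20931 - 37840) = -8508*(-58771) = 500023668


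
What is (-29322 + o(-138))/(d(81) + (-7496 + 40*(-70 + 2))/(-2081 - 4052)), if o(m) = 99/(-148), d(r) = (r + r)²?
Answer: -26615717415/23822770864 ≈ -1.1172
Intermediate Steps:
d(r) = 4*r² (d(r) = (2*r)² = 4*r²)
o(m) = -99/148 (o(m) = 99*(-1/148) = -99/148)
(-29322 + o(-138))/(d(81) + (-7496 + 40*(-70 + 2))/(-2081 - 4052)) = (-29322 - 99/148)/(4*81² + (-7496 + 40*(-70 + 2))/(-2081 - 4052)) = -4339755/(148*(4*6561 + (-7496 + 40*(-68))/(-6133))) = -4339755/(148*(26244 + (-7496 - 2720)*(-1/6133))) = -4339755/(148*(26244 - 10216*(-1/6133))) = -4339755/(148*(26244 + 10216/6133)) = -4339755/(148*160964668/6133) = -4339755/148*6133/160964668 = -26615717415/23822770864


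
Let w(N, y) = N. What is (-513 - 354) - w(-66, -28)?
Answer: -801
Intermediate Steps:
(-513 - 354) - w(-66, -28) = (-513 - 354) - 1*(-66) = -867 + 66 = -801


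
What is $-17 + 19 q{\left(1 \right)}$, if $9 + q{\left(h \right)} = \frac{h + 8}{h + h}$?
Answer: $- \frac{205}{2} \approx -102.5$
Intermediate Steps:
$q{\left(h \right)} = -9 + \frac{8 + h}{2 h}$ ($q{\left(h \right)} = -9 + \frac{h + 8}{h + h} = -9 + \frac{8 + h}{2 h}$)
$-17 + 19 q{\left(1 \right)} = -17 + 19 \left(- \frac{17}{2} + \frac{4}{1}\right) = -17 + 19 \left(- \frac{17}{2} + 4 \cdot 1\right) = -17 + 19 \left(- \frac{17}{2} + 4\right) = -17 + 19 \left(- \frac{9}{2}\right) = -17 - \frac{171}{2} = - \frac{205}{2}$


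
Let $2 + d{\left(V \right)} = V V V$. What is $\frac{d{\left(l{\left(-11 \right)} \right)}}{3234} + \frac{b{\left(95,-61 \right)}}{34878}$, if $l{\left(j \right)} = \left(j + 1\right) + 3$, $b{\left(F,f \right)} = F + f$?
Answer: $- \frac{1987159}{18799242} \approx -0.1057$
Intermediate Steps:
$l{\left(j \right)} = 4 + j$ ($l{\left(j \right)} = \left(1 + j\right) + 3 = 4 + j$)
$d{\left(V \right)} = -2 + V^{3}$ ($d{\left(V \right)} = -2 + V V V = -2 + V^{2} V = -2 + V^{3}$)
$\frac{d{\left(l{\left(-11 \right)} \right)}}{3234} + \frac{b{\left(95,-61 \right)}}{34878} = \frac{-2 + \left(4 - 11\right)^{3}}{3234} + \frac{95 - 61}{34878} = \left(-2 + \left(-7\right)^{3}\right) \frac{1}{3234} + 34 \cdot \frac{1}{34878} = \left(-2 - 343\right) \frac{1}{3234} + \frac{17}{17439} = \left(-345\right) \frac{1}{3234} + \frac{17}{17439} = - \frac{115}{1078} + \frac{17}{17439} = - \frac{1987159}{18799242}$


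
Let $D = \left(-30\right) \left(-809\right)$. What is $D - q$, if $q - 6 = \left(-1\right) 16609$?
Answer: $40873$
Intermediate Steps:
$D = 24270$
$q = -16603$ ($q = 6 - 16609 = -16603$)
$D - q = 24270 - -16603 = 24270 + 16603 = 40873$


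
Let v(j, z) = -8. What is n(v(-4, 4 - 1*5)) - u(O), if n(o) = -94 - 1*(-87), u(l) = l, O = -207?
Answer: 200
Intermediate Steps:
n(o) = -7 (n(o) = -94 + 87 = -7)
n(v(-4, 4 - 1*5)) - u(O) = -7 - 1*(-207) = -7 + 207 = 200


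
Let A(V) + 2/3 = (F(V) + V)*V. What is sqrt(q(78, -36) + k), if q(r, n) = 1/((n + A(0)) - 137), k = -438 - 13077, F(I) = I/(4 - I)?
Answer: I*sqrt(3668526678)/521 ≈ 116.25*I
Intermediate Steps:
k = -13515
A(V) = -2/3 + V*(V - V/(-4 + V)) (A(V) = -2/3 + (-V/(-4 + V) + V)*V = -2/3 + (V - V/(-4 + V))*V = -2/3 + V*(V - V/(-4 + V)))
q(r, n) = 1/(-413/3 + n) (q(r, n) = 1/((n + (-1*0**2 + (-4 + 0)*(-2 + 3*0**2)/3)/(-4 + 0)) - 137) = 1/((n + (-1*0 + (1/3)*(-4)*(-2 + 3*0))/(-4)) - 137) = 1/((n - (0 + (1/3)*(-4)*(-2 + 0))/4) - 137) = 1/((n - (0 + (1/3)*(-4)*(-2))/4) - 137) = 1/((n - (0 + 8/3)/4) - 137) = 1/((n - 1/4*8/3) - 137) = 1/((n - 2/3) - 137) = 1/((-2/3 + n) - 137) = 1/(-413/3 + n))
sqrt(q(78, -36) + k) = sqrt(3/(-413 + 3*(-36)) - 13515) = sqrt(3/(-413 - 108) - 13515) = sqrt(3/(-521) - 13515) = sqrt(3*(-1/521) - 13515) = sqrt(-3/521 - 13515) = sqrt(-7041318/521) = I*sqrt(3668526678)/521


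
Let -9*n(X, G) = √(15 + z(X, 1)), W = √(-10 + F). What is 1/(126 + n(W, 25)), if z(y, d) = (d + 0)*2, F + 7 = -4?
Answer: 10206/1285939 + 9*√17/1285939 ≈ 0.0079655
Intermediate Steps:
F = -11 (F = -7 - 4 = -11)
z(y, d) = 2*d (z(y, d) = d*2 = 2*d)
W = I*√21 (W = √(-10 - 11) = √(-21) = I*√21 ≈ 4.5826*I)
n(X, G) = -√17/9 (n(X, G) = -√(15 + 2*1)/9 = -√(15 + 2)/9 = -√17/9)
1/(126 + n(W, 25)) = 1/(126 - √17/9)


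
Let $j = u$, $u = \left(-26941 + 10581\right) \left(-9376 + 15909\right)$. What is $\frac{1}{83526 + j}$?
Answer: $- \frac{1}{106796354} \approx -9.3636 \cdot 10^{-9}$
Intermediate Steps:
$u = -106879880$ ($u = \left(-16360\right) 6533 = -106879880$)
$j = -106879880$
$\frac{1}{83526 + j} = \frac{1}{83526 - 106879880} = \frac{1}{-106796354} = - \frac{1}{106796354}$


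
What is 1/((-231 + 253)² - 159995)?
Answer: -1/159511 ≈ -6.2692e-6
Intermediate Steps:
1/((-231 + 253)² - 159995) = 1/(22² - 159995) = 1/(484 - 159995) = 1/(-159511) = -1/159511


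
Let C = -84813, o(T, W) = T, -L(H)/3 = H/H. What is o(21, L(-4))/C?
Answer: -7/28271 ≈ -0.00024760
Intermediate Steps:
L(H) = -3 (L(H) = -3*H/H = -3*1 = -3)
o(21, L(-4))/C = 21/(-84813) = 21*(-1/84813) = -7/28271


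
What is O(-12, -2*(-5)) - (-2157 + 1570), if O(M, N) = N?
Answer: 597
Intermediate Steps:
O(-12, -2*(-5)) - (-2157 + 1570) = -2*(-5) - (-2157 + 1570) = 10 - 1*(-587) = 10 + 587 = 597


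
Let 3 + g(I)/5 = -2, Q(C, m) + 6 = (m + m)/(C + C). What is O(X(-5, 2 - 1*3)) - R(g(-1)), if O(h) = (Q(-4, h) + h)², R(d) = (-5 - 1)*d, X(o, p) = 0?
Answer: -114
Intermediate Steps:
Q(C, m) = -6 + m/C (Q(C, m) = -6 + (m + m)/(C + C) = -6 + (2*m)/((2*C)) = -6 + (2*m)*(1/(2*C)) = -6 + m/C)
g(I) = -25 (g(I) = -15 + 5*(-2) = -15 - 10 = -25)
R(d) = -6*d
O(h) = (-6 + 3*h/4)² (O(h) = ((-6 + h/(-4)) + h)² = ((-6 + h*(-¼)) + h)² = ((-6 - h/4) + h)² = (-6 + 3*h/4)²)
O(X(-5, 2 - 1*3)) - R(g(-1)) = 9*(-8 + 0)²/16 - (-6)*(-25) = (9/16)*(-8)² - 1*150 = (9/16)*64 - 150 = 36 - 150 = -114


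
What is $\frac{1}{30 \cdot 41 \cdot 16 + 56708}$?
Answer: $\frac{1}{76388} \approx 1.3091 \cdot 10^{-5}$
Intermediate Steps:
$\frac{1}{30 \cdot 41 \cdot 16 + 56708} = \frac{1}{1230 \cdot 16 + 56708} = \frac{1}{19680 + 56708} = \frac{1}{76388}$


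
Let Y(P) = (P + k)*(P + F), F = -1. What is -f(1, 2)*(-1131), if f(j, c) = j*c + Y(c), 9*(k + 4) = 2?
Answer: 754/3 ≈ 251.33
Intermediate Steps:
k = -34/9 (k = -4 + (⅑)*2 = -4 + 2/9 = -34/9 ≈ -3.7778)
Y(P) = (-1 + P)*(-34/9 + P) (Y(P) = (P - 34/9)*(P - 1) = (-34/9 + P)*(-1 + P) = (-1 + P)*(-34/9 + P))
f(j, c) = 34/9 + c² - 43*c/9 + c*j (f(j, c) = j*c + (34/9 + c² - 43*c/9) = c*j + (34/9 + c² - 43*c/9) = 34/9 + c² - 43*c/9 + c*j)
-f(1, 2)*(-1131) = -(34/9 + 2² - 43/9*2 + 2*1)*(-1131) = -(34/9 + 4 - 86/9 + 2)*(-1131) = -1*2/9*(-1131) = -2/9*(-1131) = 754/3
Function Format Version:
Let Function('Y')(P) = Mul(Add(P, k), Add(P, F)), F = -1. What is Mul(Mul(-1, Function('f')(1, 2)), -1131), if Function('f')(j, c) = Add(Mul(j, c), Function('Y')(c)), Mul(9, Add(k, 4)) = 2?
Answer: Rational(754, 3) ≈ 251.33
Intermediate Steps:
k = Rational(-34, 9) (k = Add(-4, Mul(Rational(1, 9), 2)) = Add(-4, Rational(2, 9)) = Rational(-34, 9) ≈ -3.7778)
Function('Y')(P) = Mul(Add(-1, P), Add(Rational(-34, 9), P)) (Function('Y')(P) = Mul(Add(P, Rational(-34, 9)), Add(P, -1)) = Mul(Add(Rational(-34, 9), P), Add(-1, P)) = Mul(Add(-1, P), Add(Rational(-34, 9), P)))
Function('f')(j, c) = Add(Rational(34, 9), Pow(c, 2), Mul(Rational(-43, 9), c), Mul(c, j)) (Function('f')(j, c) = Add(Mul(j, c), Add(Rational(34, 9), Pow(c, 2), Mul(Rational(-43, 9), c))) = Add(Mul(c, j), Add(Rational(34, 9), Pow(c, 2), Mul(Rational(-43, 9), c))) = Add(Rational(34, 9), Pow(c, 2), Mul(Rational(-43, 9), c), Mul(c, j)))
Mul(Mul(-1, Function('f')(1, 2)), -1131) = Mul(Mul(-1, Add(Rational(34, 9), Pow(2, 2), Mul(Rational(-43, 9), 2), Mul(2, 1))), -1131) = Mul(Mul(-1, Add(Rational(34, 9), 4, Rational(-86, 9), 2)), -1131) = Mul(Mul(-1, Rational(2, 9)), -1131) = Mul(Rational(-2, 9), -1131) = Rational(754, 3)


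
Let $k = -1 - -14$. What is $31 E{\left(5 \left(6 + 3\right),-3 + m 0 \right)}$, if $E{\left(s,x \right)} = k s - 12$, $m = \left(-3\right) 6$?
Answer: $17763$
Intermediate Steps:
$k = 13$ ($k = -1 + 14 = 13$)
$m = -18$
$E{\left(s,x \right)} = -12 + 13 s$ ($E{\left(s,x \right)} = 13 s - 12 = -12 + 13 s$)
$31 E{\left(5 \left(6 + 3\right),-3 + m 0 \right)} = 31 \left(-12 + 13 \cdot 5 \left(6 + 3\right)\right) = 31 \left(-12 + 13 \cdot 5 \cdot 9\right) = 31 \left(-12 + 13 \cdot 45\right) = 31 \left(-12 + 585\right) = 31 \cdot 573 = 17763$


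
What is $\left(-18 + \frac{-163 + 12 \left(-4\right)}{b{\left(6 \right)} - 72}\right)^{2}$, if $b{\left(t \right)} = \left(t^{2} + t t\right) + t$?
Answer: $\frac{101761}{36} \approx 2826.7$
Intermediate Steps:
$b{\left(t \right)} = t + 2 t^{2}$ ($b{\left(t \right)} = \left(t^{2} + t^{2}\right) + t = 2 t^{2} + t = t + 2 t^{2}$)
$\left(-18 + \frac{-163 + 12 \left(-4\right)}{b{\left(6 \right)} - 72}\right)^{2} = \left(-18 + \frac{-163 + 12 \left(-4\right)}{6 \left(1 + 2 \cdot 6\right) - 72}\right)^{2} = \left(-18 + \frac{-163 - 48}{6 \left(1 + 12\right) - 72}\right)^{2} = \left(-18 - \frac{211}{6 \cdot 13 - 72}\right)^{2} = \left(-18 - \frac{211}{78 - 72}\right)^{2} = \left(-18 - \frac{211}{6}\right)^{2} = \left(- \frac{319}{6}\right)^{2} = \frac{101761}{36}$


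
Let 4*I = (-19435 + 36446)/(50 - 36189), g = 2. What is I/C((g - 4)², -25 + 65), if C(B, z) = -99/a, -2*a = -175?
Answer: 2976925/28622088 ≈ 0.10401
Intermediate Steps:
a = 175/2 (a = -½*(-175) = 175/2 ≈ 87.500)
C(B, z) = -198/175 (C(B, z) = -99/175/2 = -99*2/175 = -198/175)
I = -17011/144556 (I = ((-19435 + 36446)/(50 - 36189))/4 = (17011/(-36139))/4 = (17011*(-1/36139))/4 = (¼)*(-17011/36139) = -17011/144556 ≈ -0.11768)
I/C((g - 4)², -25 + 65) = -17011/(144556*(-198/175)) = -17011/144556*(-175/198) = 2976925/28622088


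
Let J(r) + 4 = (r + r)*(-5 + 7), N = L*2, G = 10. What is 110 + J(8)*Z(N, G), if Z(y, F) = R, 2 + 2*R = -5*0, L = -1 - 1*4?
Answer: 82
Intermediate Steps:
L = -5 (L = -1 - 4 = -5)
N = -10 (N = -5*2 = -10)
R = -1 (R = -1 + (-5*0)/2 = -1 + (½)*0 = -1 + 0 = -1)
J(r) = -4 + 4*r (J(r) = -4 + (r + r)*(-5 + 7) = -4 + (2*r)*2 = -4 + 4*r)
Z(y, F) = -1
110 + J(8)*Z(N, G) = 110 + (-4 + 4*8)*(-1) = 110 + (-4 + 32)*(-1) = 110 + 28*(-1) = 110 - 28 = 82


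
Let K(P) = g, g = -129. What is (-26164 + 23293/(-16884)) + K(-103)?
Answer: -443954305/16884 ≈ -26294.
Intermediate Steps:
K(P) = -129
(-26164 + 23293/(-16884)) + K(-103) = (-26164 + 23293/(-16884)) - 129 = (-26164 + 23293*(-1/16884)) - 129 = (-26164 - 23293/16884) - 129 = -441776269/16884 - 129 = -443954305/16884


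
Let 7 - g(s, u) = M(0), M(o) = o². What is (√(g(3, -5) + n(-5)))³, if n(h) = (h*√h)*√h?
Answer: 128*√2 ≈ 181.02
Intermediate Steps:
g(s, u) = 7 (g(s, u) = 7 - 1*0² = 7 - 1*0 = 7 + 0 = 7)
n(h) = h² (n(h) = h^(3/2)*√h = h²)
(√(g(3, -5) + n(-5)))³ = (√(7 + (-5)²))³ = (√(7 + 25))³ = (√32)³ = (4*√2)³ = 128*√2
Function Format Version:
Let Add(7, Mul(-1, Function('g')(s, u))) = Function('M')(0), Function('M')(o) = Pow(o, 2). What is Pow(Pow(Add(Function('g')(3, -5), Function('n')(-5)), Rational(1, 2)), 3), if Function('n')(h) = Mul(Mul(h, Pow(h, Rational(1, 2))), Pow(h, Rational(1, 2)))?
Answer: Mul(128, Pow(2, Rational(1, 2))) ≈ 181.02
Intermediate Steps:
Function('g')(s, u) = 7 (Function('g')(s, u) = Add(7, Mul(-1, Pow(0, 2))) = Add(7, Mul(-1, 0)) = Add(7, 0) = 7)
Function('n')(h) = Pow(h, 2) (Function('n')(h) = Mul(Pow(h, Rational(3, 2)), Pow(h, Rational(1, 2))) = Pow(h, 2))
Pow(Pow(Add(Function('g')(3, -5), Function('n')(-5)), Rational(1, 2)), 3) = Pow(Pow(Add(7, Pow(-5, 2)), Rational(1, 2)), 3) = Pow(Pow(Add(7, 25), Rational(1, 2)), 3) = Pow(Pow(32, Rational(1, 2)), 3) = Pow(Mul(4, Pow(2, Rational(1, 2))), 3) = Mul(128, Pow(2, Rational(1, 2)))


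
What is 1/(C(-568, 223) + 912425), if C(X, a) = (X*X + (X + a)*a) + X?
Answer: 1/1157546 ≈ 8.6390e-7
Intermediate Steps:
C(X, a) = X + X**2 + a*(X + a) (C(X, a) = (X**2 + a*(X + a)) + X = X + X**2 + a*(X + a))
1/(C(-568, 223) + 912425) = 1/((-568 + (-568)**2 + 223**2 - 568*223) + 912425) = 1/((-568 + 322624 + 49729 - 126664) + 912425) = 1/(245121 + 912425) = 1/1157546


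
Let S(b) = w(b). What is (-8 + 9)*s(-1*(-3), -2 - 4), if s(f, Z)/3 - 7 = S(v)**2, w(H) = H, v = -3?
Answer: 48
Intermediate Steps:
S(b) = b
s(f, Z) = 48 (s(f, Z) = 21 + 3*(-3)**2 = 21 + 3*9 = 21 + 27 = 48)
(-8 + 9)*s(-1*(-3), -2 - 4) = (-8 + 9)*48 = 1*48 = 48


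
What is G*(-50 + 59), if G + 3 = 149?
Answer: 1314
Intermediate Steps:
G = 146 (G = -3 + 149 = 146)
G*(-50 + 59) = 146*(-50 + 59) = 146*9 = 1314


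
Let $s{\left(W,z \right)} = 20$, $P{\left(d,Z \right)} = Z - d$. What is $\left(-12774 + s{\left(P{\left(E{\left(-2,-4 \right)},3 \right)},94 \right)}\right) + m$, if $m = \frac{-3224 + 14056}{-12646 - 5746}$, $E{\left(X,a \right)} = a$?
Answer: $- \frac{29322800}{2299} \approx -12755.0$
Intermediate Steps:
$m = - \frac{1354}{2299}$ ($m = \frac{10832}{-18392} = 10832 \left(- \frac{1}{18392}\right) = - \frac{1354}{2299} \approx -0.58895$)
$\left(-12774 + s{\left(P{\left(E{\left(-2,-4 \right)},3 \right)},94 \right)}\right) + m = \left(-12774 + 20\right) - \frac{1354}{2299} = -12754 - \frac{1354}{2299} = - \frac{29322800}{2299}$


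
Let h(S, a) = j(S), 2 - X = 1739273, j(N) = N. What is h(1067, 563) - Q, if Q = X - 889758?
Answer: 2630096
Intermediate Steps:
X = -1739271 (X = 2 - 1*1739273 = 2 - 1739273 = -1739271)
h(S, a) = S
Q = -2629029 (Q = -1739271 - 889758 = -2629029)
h(1067, 563) - Q = 1067 - 1*(-2629029) = 1067 + 2629029 = 2630096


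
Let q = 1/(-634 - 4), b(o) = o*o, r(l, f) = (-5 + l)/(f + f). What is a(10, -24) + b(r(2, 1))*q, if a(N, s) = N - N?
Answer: -9/2552 ≈ -0.0035266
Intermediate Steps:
a(N, s) = 0
r(l, f) = (-5 + l)/(2*f) (r(l, f) = (-5 + l)/((2*f)) = (-5 + l)*(1/(2*f)) = (-5 + l)/(2*f))
b(o) = o**2
q = -1/638 (q = 1/(-638) = -1/638 ≈ -0.0015674)
a(10, -24) + b(r(2, 1))*q = 0 + ((1/2)*(-5 + 2)/1)**2*(-1/638) = 0 + ((1/2)*1*(-3))**2*(-1/638) = 0 + (-3/2)**2*(-1/638) = 0 + (9/4)*(-1/638) = 0 - 9/2552 = -9/2552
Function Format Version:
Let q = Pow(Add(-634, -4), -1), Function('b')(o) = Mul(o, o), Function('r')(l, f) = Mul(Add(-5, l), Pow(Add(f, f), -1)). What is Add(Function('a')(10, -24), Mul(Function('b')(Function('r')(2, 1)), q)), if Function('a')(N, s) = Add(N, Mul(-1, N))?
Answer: Rational(-9, 2552) ≈ -0.0035266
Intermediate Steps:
Function('a')(N, s) = 0
Function('r')(l, f) = Mul(Rational(1, 2), Pow(f, -1), Add(-5, l)) (Function('r')(l, f) = Mul(Add(-5, l), Pow(Mul(2, f), -1)) = Mul(Add(-5, l), Mul(Rational(1, 2), Pow(f, -1))) = Mul(Rational(1, 2), Pow(f, -1), Add(-5, l)))
Function('b')(o) = Pow(o, 2)
q = Rational(-1, 638) (q = Pow(-638, -1) = Rational(-1, 638) ≈ -0.0015674)
Add(Function('a')(10, -24), Mul(Function('b')(Function('r')(2, 1)), q)) = Add(0, Mul(Pow(Mul(Rational(1, 2), Pow(1, -1), Add(-5, 2)), 2), Rational(-1, 638))) = Add(0, Mul(Pow(Mul(Rational(1, 2), 1, -3), 2), Rational(-1, 638))) = Add(0, Mul(Pow(Rational(-3, 2), 2), Rational(-1, 638))) = Add(0, Mul(Rational(9, 4), Rational(-1, 638))) = Add(0, Rational(-9, 2552)) = Rational(-9, 2552)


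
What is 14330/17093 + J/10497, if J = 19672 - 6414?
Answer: 377041004/179425221 ≈ 2.1014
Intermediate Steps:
J = 13258
14330/17093 + J/10497 = 14330/17093 + 13258/10497 = 377041004/179425221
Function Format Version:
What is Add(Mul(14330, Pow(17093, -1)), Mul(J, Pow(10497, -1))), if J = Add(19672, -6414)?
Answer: Rational(377041004, 179425221) ≈ 2.1014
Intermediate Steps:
J = 13258
Add(Mul(14330, Pow(17093, -1)), Mul(J, Pow(10497, -1))) = Add(Mul(14330, Pow(17093, -1)), Mul(13258, Pow(10497, -1))) = Add(Mul(14330, Rational(1, 17093)), Mul(13258, Rational(1, 10497))) = Add(Rational(14330, 17093), Rational(13258, 10497)) = Rational(377041004, 179425221)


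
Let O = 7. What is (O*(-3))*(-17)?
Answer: 357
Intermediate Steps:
(O*(-3))*(-17) = (7*(-3))*(-17) = -21*(-17) = 357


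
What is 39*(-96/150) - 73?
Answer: -2449/25 ≈ -97.960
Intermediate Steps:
39*(-96/150) - 73 = 39*(-96*1/150) - 73 = 39*(-16/25) - 73 = -624/25 - 73 = -2449/25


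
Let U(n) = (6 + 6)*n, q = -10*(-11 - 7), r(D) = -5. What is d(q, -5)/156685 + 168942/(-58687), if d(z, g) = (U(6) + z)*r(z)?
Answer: -5308924578/1839074519 ≈ -2.8867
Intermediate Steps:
q = 180 (q = -10*(-18) = 180)
U(n) = 12*n
d(z, g) = -360 - 5*z (d(z, g) = (12*6 + z)*(-5) = (72 + z)*(-5) = -360 - 5*z)
d(q, -5)/156685 + 168942/(-58687) = (-360 - 5*180)/156685 + 168942/(-58687) = (-360 - 900)*(1/156685) + 168942*(-1/58687) = -1260*1/156685 - 168942/58687 = -252/31337 - 168942/58687 = -5308924578/1839074519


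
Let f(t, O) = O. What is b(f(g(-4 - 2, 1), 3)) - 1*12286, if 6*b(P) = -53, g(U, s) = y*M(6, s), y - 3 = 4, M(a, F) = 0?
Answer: -73769/6 ≈ -12295.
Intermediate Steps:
y = 7 (y = 3 + 4 = 7)
g(U, s) = 0 (g(U, s) = 7*0 = 0)
b(P) = -53/6 (b(P) = (⅙)*(-53) = -53/6)
b(f(g(-4 - 2, 1), 3)) - 1*12286 = -53/6 - 1*12286 = -53/6 - 12286 = -73769/6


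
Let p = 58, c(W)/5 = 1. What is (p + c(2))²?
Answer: 3969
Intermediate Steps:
c(W) = 5 (c(W) = 5*1 = 5)
(p + c(2))² = (58 + 5)² = 63² = 3969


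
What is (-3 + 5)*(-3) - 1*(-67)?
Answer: 61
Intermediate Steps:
(-3 + 5)*(-3) - 1*(-67) = 2*(-3) + 67 = -6 + 67 = 61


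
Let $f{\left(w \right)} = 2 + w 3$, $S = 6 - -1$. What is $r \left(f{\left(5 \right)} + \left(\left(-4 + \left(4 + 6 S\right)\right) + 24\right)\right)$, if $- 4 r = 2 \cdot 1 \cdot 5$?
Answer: $- \frac{415}{2} \approx -207.5$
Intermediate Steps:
$S = 7$ ($S = 6 + 1 = 7$)
$f{\left(w \right)} = 2 + 3 w$
$r = - \frac{5}{2}$ ($r = - \frac{2 \cdot 1 \cdot 5}{4} = - \frac{2 \cdot 5}{4} = \left(- \frac{1}{4}\right) 10 = - \frac{5}{2} \approx -2.5$)
$r \left(f{\left(5 \right)} + \left(\left(-4 + \left(4 + 6 S\right)\right) + 24\right)\right) = - \frac{5 \left(\left(2 + 3 \cdot 5\right) + \left(\left(-4 + \left(4 + 6 \cdot 7\right)\right) + 24\right)\right)}{2} = - \frac{5 \left(\left(2 + 15\right) + \left(\left(-4 + \left(4 + 42\right)\right) + 24\right)\right)}{2} = - \frac{5 \left(17 + \left(\left(-4 + 46\right) + 24\right)\right)}{2} = - \frac{5 \left(17 + \left(42 + 24\right)\right)}{2} = - \frac{5 \left(17 + 66\right)}{2} = \left(- \frac{5}{2}\right) 83 = - \frac{415}{2}$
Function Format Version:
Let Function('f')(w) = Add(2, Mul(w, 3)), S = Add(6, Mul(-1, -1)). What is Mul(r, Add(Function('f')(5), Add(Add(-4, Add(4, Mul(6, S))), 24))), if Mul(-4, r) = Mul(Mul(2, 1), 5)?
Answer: Rational(-415, 2) ≈ -207.50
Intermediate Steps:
S = 7 (S = Add(6, 1) = 7)
Function('f')(w) = Add(2, Mul(3, w))
r = Rational(-5, 2) (r = Mul(Rational(-1, 4), Mul(Mul(2, 1), 5)) = Mul(Rational(-1, 4), Mul(2, 5)) = Mul(Rational(-1, 4), 10) = Rational(-5, 2) ≈ -2.5000)
Mul(r, Add(Function('f')(5), Add(Add(-4, Add(4, Mul(6, S))), 24))) = Mul(Rational(-5, 2), Add(Add(2, Mul(3, 5)), Add(Add(-4, Add(4, Mul(6, 7))), 24))) = Mul(Rational(-5, 2), Add(Add(2, 15), Add(Add(-4, Add(4, 42)), 24))) = Mul(Rational(-5, 2), Add(17, Add(Add(-4, 46), 24))) = Mul(Rational(-5, 2), Add(17, Add(42, 24))) = Mul(Rational(-5, 2), Add(17, 66)) = Mul(Rational(-5, 2), 83) = Rational(-415, 2)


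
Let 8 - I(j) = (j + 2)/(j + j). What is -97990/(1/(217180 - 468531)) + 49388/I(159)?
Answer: 58693030445054/2383 ≈ 2.4630e+10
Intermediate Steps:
I(j) = 8 - (2 + j)/(2*j) (I(j) = 8 - (j + 2)/(j + j) = 8 - (2 + j)/(2*j))
-97990/(1/(217180 - 468531)) + 49388/I(159) = -97990/(1/(217180 - 468531)) + 49388/(15/2 - 1/159) = -97990/(1/(-251351)) + 49388/(15/2 - 1*1/159) = -97990/(-1/251351) + 49388/(15/2 - 1/159) = -97990*(-251351) + 49388/(2383/318) = 24629884490 + 49388*(318/2383) = 24629884490 + 15705384/2383 = 58693030445054/2383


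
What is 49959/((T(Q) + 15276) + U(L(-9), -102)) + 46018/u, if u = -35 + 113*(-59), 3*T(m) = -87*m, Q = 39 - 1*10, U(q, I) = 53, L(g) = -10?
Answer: -165941783/48549288 ≈ -3.4180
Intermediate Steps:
Q = 29 (Q = 39 - 10 = 29)
T(m) = -29*m (T(m) = (-87*m)/3 = -29*m)
u = -6702 (u = -35 - 6667 = -6702)
49959/((T(Q) + 15276) + U(L(-9), -102)) + 46018/u = 49959/((-29*29 + 15276) + 53) + 46018/(-6702) = 49959/((-841 + 15276) + 53) + 46018*(-1/6702) = 49959/(14435 + 53) - 23009/3351 = 49959/14488 - 23009/3351 = -165941783/48549288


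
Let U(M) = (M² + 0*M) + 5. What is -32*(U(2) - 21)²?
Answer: -4608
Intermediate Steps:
U(M) = 5 + M² (U(M) = (M² + 0) + 5 = M² + 5 = 5 + M²)
-32*(U(2) - 21)² = -32*((5 + 2²) - 21)² = -32*((5 + 4) - 21)² = -32*(9 - 21)² = -32*(-12)² = -32*144 = -4608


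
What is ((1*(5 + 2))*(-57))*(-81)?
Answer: 32319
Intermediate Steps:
((1*(5 + 2))*(-57))*(-81) = ((1*7)*(-57))*(-81) = (7*(-57))*(-81) = -399*(-81) = 32319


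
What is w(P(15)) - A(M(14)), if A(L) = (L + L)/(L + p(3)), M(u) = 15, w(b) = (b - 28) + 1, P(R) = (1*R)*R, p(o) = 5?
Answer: 393/2 ≈ 196.50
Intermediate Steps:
P(R) = R² (P(R) = R*R = R²)
w(b) = -27 + b (w(b) = (-28 + b) + 1 = -27 + b)
A(L) = 2*L/(5 + L) (A(L) = (L + L)/(L + 5) = (2*L)/(5 + L) = 2*L/(5 + L))
w(P(15)) - A(M(14)) = (-27 + 15²) - 2*15/(5 + 15) = (-27 + 225) - 2*15/20 = 198 - 2*15/20 = 198 - 1*3/2 = 198 - 3/2 = 393/2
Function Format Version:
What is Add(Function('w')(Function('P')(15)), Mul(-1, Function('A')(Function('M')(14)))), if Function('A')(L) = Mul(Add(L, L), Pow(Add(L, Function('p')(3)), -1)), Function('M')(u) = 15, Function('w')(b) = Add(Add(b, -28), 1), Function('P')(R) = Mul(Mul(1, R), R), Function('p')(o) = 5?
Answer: Rational(393, 2) ≈ 196.50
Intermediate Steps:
Function('P')(R) = Pow(R, 2) (Function('P')(R) = Mul(R, R) = Pow(R, 2))
Function('w')(b) = Add(-27, b) (Function('w')(b) = Add(Add(-28, b), 1) = Add(-27, b))
Function('A')(L) = Mul(2, L, Pow(Add(5, L), -1)) (Function('A')(L) = Mul(Add(L, L), Pow(Add(L, 5), -1)) = Mul(Mul(2, L), Pow(Add(5, L), -1)) = Mul(2, L, Pow(Add(5, L), -1)))
Add(Function('w')(Function('P')(15)), Mul(-1, Function('A')(Function('M')(14)))) = Add(Add(-27, Pow(15, 2)), Mul(-1, Mul(2, 15, Pow(Add(5, 15), -1)))) = Add(Add(-27, 225), Mul(-1, Mul(2, 15, Pow(20, -1)))) = Add(198, Mul(-1, Mul(2, 15, Rational(1, 20)))) = Add(198, Mul(-1, Rational(3, 2))) = Add(198, Rational(-3, 2)) = Rational(393, 2)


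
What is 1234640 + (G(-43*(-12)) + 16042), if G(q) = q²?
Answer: 1516938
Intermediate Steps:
1234640 + (G(-43*(-12)) + 16042) = 1234640 + ((-43*(-12))² + 16042) = 1234640 + (516² + 16042) = 1234640 + (266256 + 16042) = 1234640 + 282298 = 1516938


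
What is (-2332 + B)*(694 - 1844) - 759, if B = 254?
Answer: 2388941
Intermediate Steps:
(-2332 + B)*(694 - 1844) - 759 = (-2332 + 254)*(694 - 1844) - 759 = -2078*(-1150) - 759 = 2389700 - 759 = 2388941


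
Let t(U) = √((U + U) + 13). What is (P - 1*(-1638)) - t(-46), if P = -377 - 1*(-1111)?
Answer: 2372 - I*√79 ≈ 2372.0 - 8.8882*I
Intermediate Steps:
t(U) = √(13 + 2*U) (t(U) = √(2*U + 13) = √(13 + 2*U))
P = 734 (P = -377 + 1111 = 734)
(P - 1*(-1638)) - t(-46) = (734 - 1*(-1638)) - √(13 + 2*(-46)) = (734 + 1638) - √(13 - 92) = 2372 - √(-79) = 2372 - I*√79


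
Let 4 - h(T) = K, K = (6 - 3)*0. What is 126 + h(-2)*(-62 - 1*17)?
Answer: -190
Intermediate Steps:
K = 0 (K = 3*0 = 0)
h(T) = 4 (h(T) = 4 - 1*0 = 4 + 0 = 4)
126 + h(-2)*(-62 - 1*17) = 126 + 4*(-62 - 1*17) = 126 + 4*(-62 - 17) = 126 + 4*(-79) = 126 - 316 = -190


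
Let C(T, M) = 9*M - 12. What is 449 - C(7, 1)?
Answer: 452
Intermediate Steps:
C(T, M) = -12 + 9*M
449 - C(7, 1) = 449 - (-12 + 9*1) = 449 - (-12 + 9) = 449 - 1*(-3) = 449 + 3 = 452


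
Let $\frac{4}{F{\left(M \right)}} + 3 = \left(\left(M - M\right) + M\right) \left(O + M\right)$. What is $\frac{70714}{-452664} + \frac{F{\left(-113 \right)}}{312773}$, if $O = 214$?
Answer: $- \frac{15780786362513}{101018098633572} \approx -0.15622$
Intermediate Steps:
$F{\left(M \right)} = \frac{4}{-3 + M \left(214 + M\right)}$ ($F{\left(M \right)} = \frac{4}{-3 + \left(\left(M - M\right) + M\right) \left(214 + M\right)} = \frac{4}{-3 + \left(0 + M\right) \left(214 + M\right)} = \frac{4}{-3 + M \left(214 + M\right)}$)
$\frac{70714}{-452664} + \frac{F{\left(-113 \right)}}{312773} = \frac{70714}{-452664} + \frac{4 \frac{1}{-3 + \left(-113\right)^{2} + 214 \left(-113\right)}}{312773} = 70714 \left(- \frac{1}{452664}\right) + \frac{4}{-3 + 12769 - 24182} \cdot \frac{1}{312773} = - \frac{35357}{226332} + \frac{4}{-11416} \cdot \frac{1}{312773} = - \frac{35357}{226332} + 4 \left(- \frac{1}{11416}\right) \frac{1}{312773} = - \frac{35357}{226332} - \frac{1}{892654142} = - \frac{15780786362513}{101018098633572}$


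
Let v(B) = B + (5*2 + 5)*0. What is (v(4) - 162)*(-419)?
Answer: 66202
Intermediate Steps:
v(B) = B (v(B) = B + (10 + 5)*0 = B + 15*0 = B + 0 = B)
(v(4) - 162)*(-419) = (4 - 162)*(-419) = -158*(-419) = 66202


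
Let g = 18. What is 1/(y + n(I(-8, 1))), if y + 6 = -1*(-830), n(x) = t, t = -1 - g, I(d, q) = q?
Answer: 1/805 ≈ 0.0012422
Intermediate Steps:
t = -19 (t = -1 - 1*18 = -1 - 18 = -19)
n(x) = -19
y = 824 (y = -6 - 1*(-830) = -6 + 830 = 824)
1/(y + n(I(-8, 1))) = 1/(824 - 19) = 1/805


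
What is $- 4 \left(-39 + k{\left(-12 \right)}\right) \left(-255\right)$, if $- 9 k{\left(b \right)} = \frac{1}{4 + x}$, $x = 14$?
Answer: $- \frac{1074230}{27} \approx -39786.0$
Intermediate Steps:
$k{\left(b \right)} = - \frac{1}{162}$ ($k{\left(b \right)} = - \frac{1}{9 \left(4 + 14\right)} = - \frac{1}{9 \cdot 18} = \left(- \frac{1}{9}\right) \frac{1}{18} = - \frac{1}{162}$)
$- 4 \left(-39 + k{\left(-12 \right)}\right) \left(-255\right) = - 4 \left(-39 - \frac{1}{162}\right) \left(-255\right) = - 4 \left(\left(- \frac{6319}{162}\right) \left(-255\right)\right) = \left(-4\right) \frac{537115}{54} = - \frac{1074230}{27}$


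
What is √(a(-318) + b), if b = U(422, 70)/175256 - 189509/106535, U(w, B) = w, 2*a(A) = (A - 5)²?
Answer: √1136503263954825665719535/4667724490 ≈ 228.39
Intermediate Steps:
a(A) = (-5 + A)²/2 (a(A) = (A - 5)²/2 = (-5 + A)²/2)
b = -16583815767/9335448980 (b = 422/175256 - 189509/106535 = 422*(1/175256) - 189509*1/106535 = 211/87628 - 189509/106535 = -16583815767/9335448980 ≈ -1.7764)
√(a(-318) + b) = √((-5 - 318)²/2 - 16583815767/9335448980) = √((½)*(-323)² - 16583815767/9335448980) = √((½)*104329 - 16583815767/9335448980) = √(104329/2 - 16583815767/9335448980) = √(486962444501443/9335448980) = √1136503263954825665719535/4667724490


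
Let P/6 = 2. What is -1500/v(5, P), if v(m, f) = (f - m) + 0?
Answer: -1500/7 ≈ -214.29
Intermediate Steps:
P = 12 (P = 6*2 = 12)
v(m, f) = f - m
-1500/v(5, P) = -1500/(12 - 1*5) = -1500/(12 - 5) = -1500/7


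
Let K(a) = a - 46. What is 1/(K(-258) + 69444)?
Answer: 1/69140 ≈ 1.4463e-5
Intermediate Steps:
K(a) = -46 + a
1/(K(-258) + 69444) = 1/((-46 - 258) + 69444) = 1/(-304 + 69444) = 1/69140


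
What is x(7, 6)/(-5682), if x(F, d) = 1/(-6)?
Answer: 1/34092 ≈ 2.9332e-5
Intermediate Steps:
x(F, d) = -⅙
x(7, 6)/(-5682) = -⅙/(-5682) = -⅙*(-1/5682) = 1/34092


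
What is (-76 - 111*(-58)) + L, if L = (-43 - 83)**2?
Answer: 22238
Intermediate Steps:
L = 15876 (L = (-126)**2 = 15876)
(-76 - 111*(-58)) + L = (-76 - 111*(-58)) + 15876 = (-76 + 6438) + 15876 = 6362 + 15876 = 22238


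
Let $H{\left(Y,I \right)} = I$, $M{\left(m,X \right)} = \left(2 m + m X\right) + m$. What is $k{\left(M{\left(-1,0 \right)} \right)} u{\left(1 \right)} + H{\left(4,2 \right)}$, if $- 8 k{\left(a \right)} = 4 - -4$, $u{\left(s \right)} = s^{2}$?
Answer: $1$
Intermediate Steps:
$M{\left(m,X \right)} = 3 m + X m$ ($M{\left(m,X \right)} = \left(2 m + X m\right) + m = 3 m + X m$)
$k{\left(a \right)} = -1$ ($k{\left(a \right)} = - \frac{4 - -4}{8} = - \frac{4 + 4}{8} = \left(- \frac{1}{8}\right) 8 = -1$)
$k{\left(M{\left(-1,0 \right)} \right)} u{\left(1 \right)} + H{\left(4,2 \right)} = - 1^{2} + 2 = \left(-1\right) 1 + 2 = -1 + 2 = 1$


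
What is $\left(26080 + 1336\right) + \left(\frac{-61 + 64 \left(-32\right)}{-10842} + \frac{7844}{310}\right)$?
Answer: $\frac{15371903793}{560170} \approx 27442.0$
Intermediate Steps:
$\left(26080 + 1336\right) + \left(\frac{-61 + 64 \left(-32\right)}{-10842} + \frac{7844}{310}\right) = 27416 + \left(\left(-61 - 2048\right) \left(- \frac{1}{10842}\right) + 7844 \cdot \frac{1}{310}\right) = 27416 + \left(\left(-2109\right) \left(- \frac{1}{10842}\right) + \frac{3922}{155}\right) = 27416 + \left(\frac{703}{3614} + \frac{3922}{155}\right) = 27416 + \frac{14283073}{560170} = \frac{15371903793}{560170}$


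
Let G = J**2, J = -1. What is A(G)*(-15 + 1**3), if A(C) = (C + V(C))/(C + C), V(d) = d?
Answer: -14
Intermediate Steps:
G = 1 (G = (-1)**2 = 1)
A(C) = 1 (A(C) = (C + C)/(C + C) = (2*C)/((2*C)) = (2*C)*(1/(2*C)) = 1)
A(G)*(-15 + 1**3) = 1*(-15 + 1**3) = 1*(-15 + 1) = 1*(-14) = -14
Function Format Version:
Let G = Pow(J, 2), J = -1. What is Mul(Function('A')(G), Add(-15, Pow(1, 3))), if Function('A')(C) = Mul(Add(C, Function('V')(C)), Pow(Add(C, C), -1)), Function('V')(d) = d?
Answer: -14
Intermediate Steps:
G = 1 (G = Pow(-1, 2) = 1)
Function('A')(C) = 1 (Function('A')(C) = Mul(Add(C, C), Pow(Add(C, C), -1)) = Mul(Mul(2, C), Pow(Mul(2, C), -1)) = Mul(Mul(2, C), Mul(Rational(1, 2), Pow(C, -1))) = 1)
Mul(Function('A')(G), Add(-15, Pow(1, 3))) = Mul(1, Add(-15, Pow(1, 3))) = Mul(1, Add(-15, 1)) = Mul(1, -14) = -14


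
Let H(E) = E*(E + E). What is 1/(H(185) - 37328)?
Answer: 1/31122 ≈ 3.2132e-5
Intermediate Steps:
H(E) = 2*E² (H(E) = E*(2*E) = 2*E²)
1/(H(185) - 37328) = 1/(2*185² - 37328) = 1/(2*34225 - 37328) = 1/(68450 - 37328) = 1/31122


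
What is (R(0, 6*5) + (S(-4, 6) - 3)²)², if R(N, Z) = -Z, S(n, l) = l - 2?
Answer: 841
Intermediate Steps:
S(n, l) = -2 + l
(R(0, 6*5) + (S(-4, 6) - 3)²)² = (-6*5 + ((-2 + 6) - 3)²)² = (-1*30 + (4 - 3)²)² = (-30 + 1²)² = (-30 + 1)² = (-29)² = 841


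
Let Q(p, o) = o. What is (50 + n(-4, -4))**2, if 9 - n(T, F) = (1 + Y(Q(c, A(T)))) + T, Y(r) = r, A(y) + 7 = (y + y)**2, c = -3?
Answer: 25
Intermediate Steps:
A(y) = -7 + 4*y**2 (A(y) = -7 + (y + y)**2 = -7 + (2*y)**2 = -7 + 4*y**2)
n(T, F) = 15 - T - 4*T**2 (n(T, F) = 9 - ((1 + (-7 + 4*T**2)) + T) = 9 - ((-6 + 4*T**2) + T) = 9 - (-6 + T + 4*T**2) = 9 + (6 - T - 4*T**2) = 15 - T - 4*T**2)
(50 + n(-4, -4))**2 = (50 + (15 - 1*(-4) - 4*(-4)**2))**2 = (50 + (15 + 4 - 4*16))**2 = (50 + (15 + 4 - 64))**2 = (50 - 45)**2 = 5**2 = 25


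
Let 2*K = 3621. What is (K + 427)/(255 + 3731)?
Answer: 4475/7972 ≈ 0.56134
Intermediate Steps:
K = 3621/2 (K = (½)*3621 = 3621/2 ≈ 1810.5)
(K + 427)/(255 + 3731) = (3621/2 + 427)/(255 + 3731) = (4475/2)/3986 = (4475/2)*(1/3986) = 4475/7972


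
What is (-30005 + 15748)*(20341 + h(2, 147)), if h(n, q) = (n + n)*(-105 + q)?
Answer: -292396813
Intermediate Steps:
h(n, q) = 2*n*(-105 + q) (h(n, q) = (2*n)*(-105 + q) = 2*n*(-105 + q))
(-30005 + 15748)*(20341 + h(2, 147)) = (-30005 + 15748)*(20341 + 2*2*(-105 + 147)) = -14257*(20341 + 2*2*42) = -14257*(20341 + 168) = -14257*20509 = -292396813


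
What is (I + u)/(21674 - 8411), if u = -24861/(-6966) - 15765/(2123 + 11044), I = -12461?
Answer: -42323032135/45055551618 ≈ -0.93935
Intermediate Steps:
u = 8056511/3397086 (u = -24861*(-1/6966) - 15765/13167 = 8287/2322 - 15765*1/13167 = 8287/2322 - 5255/4389 = 8056511/3397086 ≈ 2.3716)
(I + u)/(21674 - 8411) = (-12461 + 8056511/3397086)/(21674 - 8411) = -42323032135/3397086/13263 = -42323032135/3397086*1/13263 = -42323032135/45055551618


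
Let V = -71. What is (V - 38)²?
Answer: 11881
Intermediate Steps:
(V - 38)² = (-71 - 38)² = (-109)² = 11881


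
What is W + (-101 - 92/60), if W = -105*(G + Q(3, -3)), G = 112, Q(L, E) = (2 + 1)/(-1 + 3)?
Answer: -360601/30 ≈ -12020.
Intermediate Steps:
Q(L, E) = 3/2
W = -23835/2 (W = -105*(112 + 3/2) = -105*227/2 = -23835/2 ≈ -11918.)
W + (-101 - 92/60) = -23835/2 + (-101 - 92/60) = -23835/2 + (-101 + (1/60)*(-92)) = -23835/2 + (-101 - 23/15) = -23835/2 - 1538/15 = -360601/30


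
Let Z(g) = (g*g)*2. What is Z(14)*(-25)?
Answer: -9800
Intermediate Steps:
Z(g) = 2*g² (Z(g) = g²*2 = 2*g²)
Z(14)*(-25) = (2*14²)*(-25) = (2*196)*(-25) = 392*(-25) = -9800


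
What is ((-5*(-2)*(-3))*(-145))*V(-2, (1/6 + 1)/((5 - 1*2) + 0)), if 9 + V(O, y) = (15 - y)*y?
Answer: -779375/54 ≈ -14433.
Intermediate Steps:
V(O, y) = -9 + y*(15 - y) (V(O, y) = -9 + (15 - y)*y = -9 + y*(15 - y))
((-5*(-2)*(-3))*(-145))*V(-2, (1/6 + 1)/((5 - 1*2) + 0)) = ((-5*(-2)*(-3))*(-145))*(-9 - ((1/6 + 1)/((5 - 1*2) + 0))**2 + 15*((1/6 + 1)/((5 - 1*2) + 0))) = ((10*(-3))*(-145))*(-9 - ((1/6 + 1)/((5 - 2) + 0))**2 + 15*((1/6 + 1)/((5 - 2) + 0))) = (-30*(-145))*(-9 - (7/(6*(3 + 0)))**2 + 15*(7/(6*(3 + 0)))) = 4350*(-9 - ((7/6)/3)**2 + 15*((7/6)/3)) = 4350*(-9 - ((7/6)*(1/3))**2 + 15*((7/6)*(1/3))) = 4350*(-9 - (7/18)**2 + 15*(7/18)) = 4350*(-9 - 1*49/324 + 35/6) = 4350*(-9 - 49/324 + 35/6) = 4350*(-1075/324) = -779375/54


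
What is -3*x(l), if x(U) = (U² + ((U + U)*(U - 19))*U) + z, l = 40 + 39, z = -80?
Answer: -2265243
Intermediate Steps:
l = 79
x(U) = -80 + U² + 2*U²*(-19 + U) (x(U) = (U² + ((U + U)*(U - 19))*U) - 80 = (U² + ((2*U)*(-19 + U))*U) - 80 = (U² + (2*U*(-19 + U))*U) - 80 = (U² + 2*U²*(-19 + U)) - 80 = -80 + U² + 2*U²*(-19 + U))
-3*x(l) = -3*(-80 - 37*79² + 2*79³) = -3*(-80 - 37*6241 + 2*493039) = -3*(-80 - 230917 + 986078) = -3*755081 = -2265243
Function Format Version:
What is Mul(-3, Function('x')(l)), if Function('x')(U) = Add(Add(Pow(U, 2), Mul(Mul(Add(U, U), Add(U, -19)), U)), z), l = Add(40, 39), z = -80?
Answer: -2265243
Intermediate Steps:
l = 79
Function('x')(U) = Add(-80, Pow(U, 2), Mul(2, Pow(U, 2), Add(-19, U))) (Function('x')(U) = Add(Add(Pow(U, 2), Mul(Mul(Add(U, U), Add(U, -19)), U)), -80) = Add(Add(Pow(U, 2), Mul(Mul(Mul(2, U), Add(-19, U)), U)), -80) = Add(Add(Pow(U, 2), Mul(Mul(2, U, Add(-19, U)), U)), -80) = Add(Add(Pow(U, 2), Mul(2, Pow(U, 2), Add(-19, U))), -80) = Add(-80, Pow(U, 2), Mul(2, Pow(U, 2), Add(-19, U))))
Mul(-3, Function('x')(l)) = Mul(-3, Add(-80, Mul(-37, Pow(79, 2)), Mul(2, Pow(79, 3)))) = Mul(-3, Add(-80, Mul(-37, 6241), Mul(2, 493039))) = Mul(-3, Add(-80, -230917, 986078)) = Mul(-3, 755081) = -2265243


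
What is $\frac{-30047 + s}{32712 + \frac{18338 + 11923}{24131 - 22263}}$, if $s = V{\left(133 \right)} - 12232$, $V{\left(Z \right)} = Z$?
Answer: $- \frac{78728728}{61136277} \approx -1.2878$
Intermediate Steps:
$s = -12099$ ($s = 133 - 12232 = -12099$)
$\frac{-30047 + s}{32712 + \frac{18338 + 11923}{24131 - 22263}} = \frac{-30047 - 12099}{32712 + \frac{18338 + 11923}{24131 - 22263}} = - \frac{42146}{32712 + \frac{30261}{1868}} = - \frac{42146}{\frac{61136277}{1868}} = \left(-42146\right) \frac{1868}{61136277} = - \frac{78728728}{61136277}$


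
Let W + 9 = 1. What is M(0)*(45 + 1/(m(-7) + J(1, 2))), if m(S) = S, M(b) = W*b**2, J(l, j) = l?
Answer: 0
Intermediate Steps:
W = -8 (W = -9 + 1 = -8)
M(b) = -8*b**2
M(0)*(45 + 1/(m(-7) + J(1, 2))) = (-8*0**2)*(45 + 1/(-7 + 1)) = (-8*0)*(45 + 1/(-6)) = 0*(45 - 1/6) = 0*(269/6) = 0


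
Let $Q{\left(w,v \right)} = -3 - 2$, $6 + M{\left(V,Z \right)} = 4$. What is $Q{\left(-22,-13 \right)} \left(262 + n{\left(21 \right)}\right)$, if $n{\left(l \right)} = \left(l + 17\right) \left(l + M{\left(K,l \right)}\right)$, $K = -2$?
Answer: $-4920$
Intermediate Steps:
$M{\left(V,Z \right)} = -2$ ($M{\left(V,Z \right)} = -6 + 4 = -2$)
$Q{\left(w,v \right)} = -5$ ($Q{\left(w,v \right)} = -3 - 2 = -5$)
$n{\left(l \right)} = \left(-2 + l\right) \left(17 + l\right)$ ($n{\left(l \right)} = \left(l + 17\right) \left(l - 2\right) = \left(17 + l\right) \left(-2 + l\right) = \left(-2 + l\right) \left(17 + l\right)$)
$Q{\left(-22,-13 \right)} \left(262 + n{\left(21 \right)}\right) = - 5 \left(262 + \left(-34 + 21^{2} + 15 \cdot 21\right)\right) = - 5 \left(262 + \left(-34 + 441 + 315\right)\right) = - 5 \left(262 + 722\right) = \left(-5\right) 984 = -4920$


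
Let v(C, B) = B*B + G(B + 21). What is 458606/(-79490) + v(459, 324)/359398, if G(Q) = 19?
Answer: -3401652753/621055370 ≈ -5.4772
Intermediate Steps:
v(C, B) = 19 + B² (v(C, B) = B*B + 19 = B² + 19 = 19 + B²)
458606/(-79490) + v(459, 324)/359398 = 458606/(-79490) + (19 + 324²)/359398 = 458606*(-1/79490) + (19 + 104976)*(1/359398) = -229303/39745 + 104995*(1/359398) = -229303/39745 + 4565/15626 = -3401652753/621055370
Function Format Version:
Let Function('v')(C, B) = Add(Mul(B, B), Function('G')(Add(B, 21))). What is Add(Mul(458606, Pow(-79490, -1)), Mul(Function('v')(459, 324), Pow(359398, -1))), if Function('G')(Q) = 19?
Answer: Rational(-3401652753, 621055370) ≈ -5.4772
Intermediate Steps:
Function('v')(C, B) = Add(19, Pow(B, 2)) (Function('v')(C, B) = Add(Mul(B, B), 19) = Add(Pow(B, 2), 19) = Add(19, Pow(B, 2)))
Add(Mul(458606, Pow(-79490, -1)), Mul(Function('v')(459, 324), Pow(359398, -1))) = Add(Mul(458606, Pow(-79490, -1)), Mul(Add(19, Pow(324, 2)), Pow(359398, -1))) = Add(Mul(458606, Rational(-1, 79490)), Mul(Add(19, 104976), Rational(1, 359398))) = Add(Rational(-229303, 39745), Mul(104995, Rational(1, 359398))) = Add(Rational(-229303, 39745), Rational(4565, 15626)) = Rational(-3401652753, 621055370)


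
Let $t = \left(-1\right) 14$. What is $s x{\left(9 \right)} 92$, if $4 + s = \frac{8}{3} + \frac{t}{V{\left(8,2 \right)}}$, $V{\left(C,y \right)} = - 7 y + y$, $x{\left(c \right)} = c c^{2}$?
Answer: $-11178$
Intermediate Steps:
$x{\left(c \right)} = c^{3}$
$V{\left(C,y \right)} = - 6 y$
$t = -14$
$s = - \frac{1}{6}$ ($s = -4 + \left(\frac{8}{3} - \frac{14}{\left(-6\right) 2}\right) = -4 + \left(8 \cdot \frac{1}{3} - \frac{14}{-12}\right) = -4 + \left(\frac{8}{3} - - \frac{7}{6}\right) = -4 + \left(\frac{8}{3} + \frac{7}{6}\right) = -4 + \frac{23}{6} = - \frac{1}{6} \approx -0.16667$)
$s x{\left(9 \right)} 92 = - \frac{9^{3}}{6} \cdot 92 = \left(- \frac{1}{6}\right) 729 \cdot 92 = \left(- \frac{243}{2}\right) 92 = -11178$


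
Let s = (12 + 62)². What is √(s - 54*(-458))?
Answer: 16*√118 ≈ 173.80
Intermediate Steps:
s = 5476 (s = 74² = 5476)
√(s - 54*(-458)) = √(5476 - 54*(-458)) = √(5476 + 24732) = √30208 = 16*√118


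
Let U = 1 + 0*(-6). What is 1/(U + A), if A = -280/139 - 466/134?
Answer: -9313/41834 ≈ -0.22262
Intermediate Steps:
A = -51147/9313 (A = -280*1/139 - 466*1/134 = -280/139 - 233/67 = -51147/9313 ≈ -5.4920)
U = 1 (U = 1 + 0 = 1)
1/(U + A) = 1/(1 - 51147/9313) = 1/(-41834/9313) = -9313/41834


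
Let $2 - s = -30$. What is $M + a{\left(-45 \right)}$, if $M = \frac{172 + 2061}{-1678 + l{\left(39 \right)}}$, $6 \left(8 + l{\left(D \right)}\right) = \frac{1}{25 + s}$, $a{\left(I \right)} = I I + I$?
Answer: $\frac{162989442}{82373} \approx 1978.7$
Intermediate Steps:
$s = 32$ ($s = 2 - -30 = 2 + 30 = 32$)
$a{\left(I \right)} = I + I^{2}$ ($a{\left(I \right)} = I^{2} + I = I + I^{2}$)
$l{\left(D \right)} = - \frac{2735}{342}$ ($l{\left(D \right)} = -8 + \frac{1}{6 \left(25 + 32\right)} = -8 + \frac{1}{6 \cdot 57} = -8 + \frac{1}{6} \cdot \frac{1}{57} = -8 + \frac{1}{342} = - \frac{2735}{342}$)
$M = - \frac{109098}{82373}$ ($M = \frac{172 + 2061}{-1678 - \frac{2735}{342}} = \frac{2233}{- \frac{576611}{342}} = 2233 \left(- \frac{342}{576611}\right) = - \frac{109098}{82373} \approx -1.3244$)
$M + a{\left(-45 \right)} = - \frac{109098}{82373} - 45 \left(1 - 45\right) = - \frac{109098}{82373} - -1980 = - \frac{109098}{82373} + 1980 = \frac{162989442}{82373}$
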